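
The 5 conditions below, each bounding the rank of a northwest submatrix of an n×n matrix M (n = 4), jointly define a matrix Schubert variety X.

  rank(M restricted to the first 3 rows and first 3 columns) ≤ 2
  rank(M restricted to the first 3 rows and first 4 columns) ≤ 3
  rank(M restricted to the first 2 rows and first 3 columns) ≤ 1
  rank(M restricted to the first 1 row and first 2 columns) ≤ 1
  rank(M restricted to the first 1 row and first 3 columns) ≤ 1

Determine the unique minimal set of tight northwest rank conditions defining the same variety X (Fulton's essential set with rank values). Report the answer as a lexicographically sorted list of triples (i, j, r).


Recovering R(i,j) via the rank-extension bound from the 5 conditions:

  1  1  1  1
  1  1  1  2
  1  2  2  3
  1  2  3  4

the unique w with this rank table is (1, 4, 2, 3).

1 SE-corner of the 2-cell Rothe diagram gives Ess(w):

[(2, 3, 1)]


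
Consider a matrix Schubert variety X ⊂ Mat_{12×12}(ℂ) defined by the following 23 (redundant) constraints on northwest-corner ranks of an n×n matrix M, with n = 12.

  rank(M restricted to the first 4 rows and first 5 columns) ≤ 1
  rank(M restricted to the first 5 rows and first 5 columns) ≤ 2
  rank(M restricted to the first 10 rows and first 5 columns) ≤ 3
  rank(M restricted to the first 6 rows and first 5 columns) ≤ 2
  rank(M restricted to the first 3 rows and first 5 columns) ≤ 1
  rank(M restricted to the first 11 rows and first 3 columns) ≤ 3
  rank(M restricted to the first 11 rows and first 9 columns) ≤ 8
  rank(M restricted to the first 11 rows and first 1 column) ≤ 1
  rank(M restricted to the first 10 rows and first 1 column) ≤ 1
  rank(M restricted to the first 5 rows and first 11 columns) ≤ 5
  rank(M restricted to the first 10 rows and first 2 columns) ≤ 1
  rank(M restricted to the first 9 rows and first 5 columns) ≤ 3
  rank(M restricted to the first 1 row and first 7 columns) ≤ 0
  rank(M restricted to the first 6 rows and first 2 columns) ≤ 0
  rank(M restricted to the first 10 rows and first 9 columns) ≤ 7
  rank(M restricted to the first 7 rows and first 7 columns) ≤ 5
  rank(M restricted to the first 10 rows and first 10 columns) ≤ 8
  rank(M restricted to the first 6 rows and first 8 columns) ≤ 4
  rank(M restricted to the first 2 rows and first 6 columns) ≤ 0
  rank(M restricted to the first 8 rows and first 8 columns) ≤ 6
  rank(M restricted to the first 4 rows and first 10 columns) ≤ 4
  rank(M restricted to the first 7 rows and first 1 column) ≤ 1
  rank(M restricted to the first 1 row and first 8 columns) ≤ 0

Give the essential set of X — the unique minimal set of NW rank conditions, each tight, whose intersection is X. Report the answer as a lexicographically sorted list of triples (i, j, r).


Rank table r_w(12×12) implied by the 23 constraints:

  row 1: 0 0 0 0 0 0 0 0 1 1 1 1
  row 2: 0 0 0 0 0 0 1 1 2 2 2 2
  row 3: 0 0 1 1 1 1 2 2 3 3 3 3
  row 4: 0 0 1 1 1 2 3 3 4 4 4 4
  row 5: 0 0 1 2 2 3 4 4 5 5 5 5
  row 6: 0 0 1 2 2 3 4 4 5 6 6 6
  row 7: 1 1 2 3 3 4 5 5 6 7 7 7
  row 8: 1 1 2 3 3 4 5 6 7 8 8 8
  row 9: 1 1 2 3 3 4 5 6 7 8 9 9
  row 10: 1 1 2 3 3 4 5 6 7 8 9 10
  row 11: 1 2 3 4 4 5 6 7 8 9 10 11
  row 12: 1 2 3 4 5 6 7 8 9 10 11 12

reading off 1-entries of Δ²R: w = (9, 7, 3, 6, 4, 10, 1, 8, 11, 12, 2, 5).

Fulton essential set (8 of the 32 Rothe cells):

[(1, 8, 0), (2, 6, 0), (4, 5, 1), (6, 2, 0), (6, 5, 2), (6, 8, 4), (10, 2, 1), (10, 5, 3)]


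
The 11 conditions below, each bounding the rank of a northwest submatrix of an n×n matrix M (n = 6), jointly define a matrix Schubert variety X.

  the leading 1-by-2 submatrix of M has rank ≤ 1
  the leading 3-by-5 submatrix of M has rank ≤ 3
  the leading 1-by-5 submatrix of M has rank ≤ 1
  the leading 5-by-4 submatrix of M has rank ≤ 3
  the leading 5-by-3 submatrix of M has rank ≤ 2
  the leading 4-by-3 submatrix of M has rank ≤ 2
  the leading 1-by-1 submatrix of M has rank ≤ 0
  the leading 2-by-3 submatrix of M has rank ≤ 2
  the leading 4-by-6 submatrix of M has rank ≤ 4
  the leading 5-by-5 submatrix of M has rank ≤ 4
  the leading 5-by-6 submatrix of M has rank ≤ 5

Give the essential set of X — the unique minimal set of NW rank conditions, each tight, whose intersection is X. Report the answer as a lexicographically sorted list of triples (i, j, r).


Propagating the 11 rank bounds to every northwest block:

  row 1: 0, 1, 1, 1, 1, 1
  row 2: 1, 2, 2, 2, 2, 2
  row 3: 1, 2, 2, 3, 3, 3
  row 4: 1, 2, 2, 3, 4, 4
  row 5: 1, 2, 2, 3, 4, 5
  row 6: 1, 2, 3, 4, 5, 6

second differences of R give the permutation w = (2, 1, 4, 5, 6, 3).

ℓ(w)=4; the 2 essential cells (i,j,r):

[(1, 1, 0), (5, 3, 2)]


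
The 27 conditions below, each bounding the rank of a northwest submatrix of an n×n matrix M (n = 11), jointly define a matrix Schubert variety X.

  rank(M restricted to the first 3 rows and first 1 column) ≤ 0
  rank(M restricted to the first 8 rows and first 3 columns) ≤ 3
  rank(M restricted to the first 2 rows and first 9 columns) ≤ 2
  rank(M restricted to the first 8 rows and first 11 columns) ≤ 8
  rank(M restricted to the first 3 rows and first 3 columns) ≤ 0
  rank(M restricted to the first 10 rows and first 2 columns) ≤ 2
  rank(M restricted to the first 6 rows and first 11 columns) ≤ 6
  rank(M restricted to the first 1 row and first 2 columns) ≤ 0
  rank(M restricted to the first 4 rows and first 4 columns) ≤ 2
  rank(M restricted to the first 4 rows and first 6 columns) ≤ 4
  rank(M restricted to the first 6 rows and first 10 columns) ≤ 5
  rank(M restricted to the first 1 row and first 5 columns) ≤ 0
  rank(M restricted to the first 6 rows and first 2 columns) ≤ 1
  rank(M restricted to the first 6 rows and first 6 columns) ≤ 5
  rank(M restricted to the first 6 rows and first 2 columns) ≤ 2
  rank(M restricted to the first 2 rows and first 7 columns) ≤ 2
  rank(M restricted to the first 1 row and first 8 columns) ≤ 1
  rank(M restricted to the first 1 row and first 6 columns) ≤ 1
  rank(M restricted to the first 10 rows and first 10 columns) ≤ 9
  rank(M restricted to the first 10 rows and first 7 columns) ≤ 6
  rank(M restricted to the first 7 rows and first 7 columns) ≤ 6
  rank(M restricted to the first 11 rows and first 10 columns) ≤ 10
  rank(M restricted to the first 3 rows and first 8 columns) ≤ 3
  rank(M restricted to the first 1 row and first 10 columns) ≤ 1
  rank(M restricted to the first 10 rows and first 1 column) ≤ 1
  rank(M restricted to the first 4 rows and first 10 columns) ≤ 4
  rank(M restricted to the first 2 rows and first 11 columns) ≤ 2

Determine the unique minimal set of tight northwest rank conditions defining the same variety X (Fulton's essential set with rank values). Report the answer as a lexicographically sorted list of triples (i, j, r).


Computing R[i][j] = min implied NW-rank bound (n=11, 27 conditions):

  0  0  0  0  0  1  1  1  1  1  1
  0  0  0  1  1  2  2  2  2  2  2
  0  0  0  1  2  3  3  3  3  3  3
  1  1  1  2  3  4  4  4  4  4  4
  1  1  2  3  4  5  5  5  5  5  5
  1  1  2  3  4  5  5  5  5  5  6
  1  2  3  4  5  6  6  6  6  6  7
  1  2  3  4  5  6  6  7  7  7  8
  1  2  3  4  5  6  6  7  8  8  9
  1  2  3  4  5  6  6  7  8  9  10
  1  2  3  4  5  6  7  8  9  10  11

hence w(1..11) = (6, 4, 5, 1, 3, 11, 2, 8, 9, 10, 7).

Rothe diagram D(w) (20 cells), 5 SE-corners (essential conditions):

[(1, 5, 0), (3, 3, 0), (6, 2, 1), (6, 10, 5), (10, 7, 6)]


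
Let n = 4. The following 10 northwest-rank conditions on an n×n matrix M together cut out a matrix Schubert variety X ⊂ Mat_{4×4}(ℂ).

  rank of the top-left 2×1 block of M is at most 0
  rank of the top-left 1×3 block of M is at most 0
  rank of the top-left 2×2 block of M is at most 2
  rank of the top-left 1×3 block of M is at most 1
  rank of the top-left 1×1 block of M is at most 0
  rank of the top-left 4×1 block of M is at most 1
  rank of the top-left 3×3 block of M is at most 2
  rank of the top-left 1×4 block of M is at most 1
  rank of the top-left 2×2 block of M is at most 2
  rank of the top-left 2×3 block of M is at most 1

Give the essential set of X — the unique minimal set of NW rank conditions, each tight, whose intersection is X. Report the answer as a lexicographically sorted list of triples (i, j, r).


Propagating the 10 rank bounds to every northwest block:

  0 0 0 1
  0 1 1 2
  1 2 2 3
  1 2 3 4

second differences of R give the permutation w = (4, 2, 1, 3).

ℓ(w)=4; the 2 essential cells (i,j,r):

[(1, 3, 0), (2, 1, 0)]


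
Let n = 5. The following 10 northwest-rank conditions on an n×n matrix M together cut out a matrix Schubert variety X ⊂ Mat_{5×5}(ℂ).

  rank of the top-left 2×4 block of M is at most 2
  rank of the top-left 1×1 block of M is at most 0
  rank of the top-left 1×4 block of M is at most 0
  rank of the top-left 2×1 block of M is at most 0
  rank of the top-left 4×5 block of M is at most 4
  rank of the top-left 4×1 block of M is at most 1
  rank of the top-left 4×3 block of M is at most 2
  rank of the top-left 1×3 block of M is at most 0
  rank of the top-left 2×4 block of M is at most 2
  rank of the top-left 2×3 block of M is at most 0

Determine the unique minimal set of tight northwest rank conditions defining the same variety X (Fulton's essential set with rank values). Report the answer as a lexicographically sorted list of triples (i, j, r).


Propagating the 10 rank bounds to every northwest block:

  0, 0, 0, 0, 1
  0, 0, 0, 1, 2
  1, 1, 1, 2, 3
  1, 2, 2, 3, 4
  1, 2, 3, 4, 5

hence w(1..5) = (5, 4, 1, 2, 3).

2 SE-corners of the 7-cell Rothe diagram give Ess(w):

[(1, 4, 0), (2, 3, 0)]


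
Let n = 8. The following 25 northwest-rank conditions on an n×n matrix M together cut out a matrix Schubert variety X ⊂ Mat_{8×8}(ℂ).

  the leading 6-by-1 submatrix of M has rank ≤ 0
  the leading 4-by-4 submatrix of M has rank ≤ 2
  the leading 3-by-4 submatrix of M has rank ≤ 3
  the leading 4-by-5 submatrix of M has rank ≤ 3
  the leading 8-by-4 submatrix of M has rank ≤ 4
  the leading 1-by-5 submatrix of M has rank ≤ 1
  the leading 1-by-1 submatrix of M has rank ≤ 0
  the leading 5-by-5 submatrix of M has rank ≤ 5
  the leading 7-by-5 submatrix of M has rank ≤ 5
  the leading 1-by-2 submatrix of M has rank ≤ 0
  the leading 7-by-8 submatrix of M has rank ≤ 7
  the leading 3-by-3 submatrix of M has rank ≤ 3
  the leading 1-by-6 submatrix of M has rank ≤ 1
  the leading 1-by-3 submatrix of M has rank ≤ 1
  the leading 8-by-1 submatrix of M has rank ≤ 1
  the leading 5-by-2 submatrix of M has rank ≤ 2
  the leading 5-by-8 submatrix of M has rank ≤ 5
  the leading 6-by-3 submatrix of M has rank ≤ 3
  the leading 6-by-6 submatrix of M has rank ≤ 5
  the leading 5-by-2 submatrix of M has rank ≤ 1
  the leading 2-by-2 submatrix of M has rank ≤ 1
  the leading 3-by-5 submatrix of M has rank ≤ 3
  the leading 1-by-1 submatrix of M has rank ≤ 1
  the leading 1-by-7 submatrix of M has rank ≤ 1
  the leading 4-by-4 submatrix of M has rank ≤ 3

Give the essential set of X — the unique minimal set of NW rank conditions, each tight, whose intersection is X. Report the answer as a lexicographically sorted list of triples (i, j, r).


Rank table r_w(8×8) implied by the 25 constraints:

  R[1]: 0 | 0 | 1 | 1 | 1 | 1 | 1 | 1
  R[2]: 0 | 1 | 2 | 2 | 2 | 2 | 2 | 2
  R[3]: 0 | 1 | 2 | 2 | 3 | 3 | 3 | 3
  R[4]: 0 | 1 | 2 | 2 | 3 | 4 | 4 | 4
  R[5]: 0 | 1 | 2 | 3 | 4 | 5 | 5 | 5
  R[6]: 0 | 1 | 2 | 3 | 4 | 5 | 6 | 6
  R[7]: 1 | 2 | 3 | 4 | 5 | 6 | 7 | 7
  R[8]: 1 | 2 | 3 | 4 | 5 | 6 | 7 | 8

hence w(1..8) = (3, 2, 5, 6, 4, 7, 1, 8).

3 SE-corners of the 9-cell Rothe diagram give Ess(w):

[(1, 2, 0), (4, 4, 2), (6, 1, 0)]


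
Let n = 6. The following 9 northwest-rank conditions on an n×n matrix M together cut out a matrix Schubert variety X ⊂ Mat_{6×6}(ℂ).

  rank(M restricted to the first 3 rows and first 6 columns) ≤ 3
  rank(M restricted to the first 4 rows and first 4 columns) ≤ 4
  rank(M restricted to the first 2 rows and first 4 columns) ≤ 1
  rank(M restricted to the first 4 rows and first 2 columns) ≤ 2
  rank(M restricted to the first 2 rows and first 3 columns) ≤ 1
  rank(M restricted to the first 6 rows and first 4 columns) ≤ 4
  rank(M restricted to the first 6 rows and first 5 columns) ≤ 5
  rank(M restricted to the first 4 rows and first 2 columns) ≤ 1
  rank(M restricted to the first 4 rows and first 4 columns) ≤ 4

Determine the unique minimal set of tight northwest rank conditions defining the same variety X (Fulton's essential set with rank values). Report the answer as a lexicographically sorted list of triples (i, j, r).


Computing R[i][j] = min implied NW-rank bound (n=6, 9 conditions):

  R[1]: 1, 1, 1, 1, 1, 1
  R[2]: 1, 1, 1, 1, 2, 2
  R[3]: 1, 1, 2, 2, 3, 3
  R[4]: 1, 1, 2, 3, 4, 4
  R[5]: 1, 2, 3, 4, 5, 5
  R[6]: 1, 2, 3, 4, 5, 6

reading off 1-entries of Δ²R: w = (1, 5, 3, 4, 2, 6).

Rothe diagram D(w) (5 cells), 2 SE-corners (essential conditions):

[(2, 4, 1), (4, 2, 1)]


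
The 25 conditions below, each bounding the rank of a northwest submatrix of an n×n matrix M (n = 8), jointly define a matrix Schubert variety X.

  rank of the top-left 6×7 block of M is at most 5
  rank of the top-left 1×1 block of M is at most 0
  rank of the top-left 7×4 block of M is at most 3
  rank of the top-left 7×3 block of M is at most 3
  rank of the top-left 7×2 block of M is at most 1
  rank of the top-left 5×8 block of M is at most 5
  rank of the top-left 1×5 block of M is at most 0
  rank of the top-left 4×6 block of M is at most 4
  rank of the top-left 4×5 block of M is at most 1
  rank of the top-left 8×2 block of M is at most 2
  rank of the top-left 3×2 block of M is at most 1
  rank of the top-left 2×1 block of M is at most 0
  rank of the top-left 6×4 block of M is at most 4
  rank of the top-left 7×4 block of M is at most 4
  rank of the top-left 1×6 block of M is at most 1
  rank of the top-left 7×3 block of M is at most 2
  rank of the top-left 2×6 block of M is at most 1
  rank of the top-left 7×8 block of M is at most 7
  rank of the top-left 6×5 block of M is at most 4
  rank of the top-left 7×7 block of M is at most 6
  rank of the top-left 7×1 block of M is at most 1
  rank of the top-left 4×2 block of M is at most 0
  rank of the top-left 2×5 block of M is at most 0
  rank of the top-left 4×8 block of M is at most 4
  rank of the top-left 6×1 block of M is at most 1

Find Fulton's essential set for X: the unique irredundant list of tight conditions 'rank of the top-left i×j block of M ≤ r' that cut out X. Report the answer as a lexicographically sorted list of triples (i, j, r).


Reconstructing r_w from the 25 given conditions:

  R[1]: 0  0  0  0  0  1  1  1
  R[2]: 0  0  0  0  0  1  2  2
  R[3]: 0  0  1  1  1  2  3  3
  R[4]: 0  0  1  1  1  2  3  4
  R[5]: 1  1  2  2  2  3  4  5
  R[6]: 1  1  2  3  3  4  5  6
  R[7]: 1  1  2  3  4  5  6  7
  R[8]: 1  2  3  4  5  6  7  8

reading off 1-entries of Δ²R: w = (6, 7, 3, 8, 1, 4, 5, 2).

4 SE-corners of the 18-cell Rothe diagram give Ess(w):

[(2, 5, 0), (4, 2, 0), (4, 5, 1), (7, 2, 1)]


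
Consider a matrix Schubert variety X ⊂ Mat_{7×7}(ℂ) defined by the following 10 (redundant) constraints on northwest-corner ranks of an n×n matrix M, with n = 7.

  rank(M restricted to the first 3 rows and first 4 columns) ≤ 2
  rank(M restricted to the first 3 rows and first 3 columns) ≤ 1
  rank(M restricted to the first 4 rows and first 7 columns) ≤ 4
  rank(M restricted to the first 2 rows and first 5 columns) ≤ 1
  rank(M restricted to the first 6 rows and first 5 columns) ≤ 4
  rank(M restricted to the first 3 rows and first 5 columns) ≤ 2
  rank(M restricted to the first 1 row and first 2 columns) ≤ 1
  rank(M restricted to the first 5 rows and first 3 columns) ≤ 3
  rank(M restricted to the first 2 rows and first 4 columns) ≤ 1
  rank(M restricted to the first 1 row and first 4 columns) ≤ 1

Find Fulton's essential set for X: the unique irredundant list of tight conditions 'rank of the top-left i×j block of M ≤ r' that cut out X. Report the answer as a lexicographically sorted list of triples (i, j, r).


Recovering R(i,j) via the rank-extension bound from the 10 conditions:

  R[1]: 1 | 1 | 1 | 1 | 1 | 1 | 1
  R[2]: 1 | 1 | 1 | 1 | 1 | 2 | 2
  R[3]: 1 | 1 | 1 | 2 | 2 | 3 | 3
  R[4]: 1 | 2 | 2 | 3 | 3 | 4 | 4
  R[5]: 1 | 2 | 3 | 4 | 4 | 5 | 5
  R[6]: 1 | 2 | 3 | 4 | 4 | 5 | 6
  R[7]: 1 | 2 | 3 | 4 | 5 | 6 | 7

reading off 1-entries of Δ²R: w = (1, 6, 4, 2, 3, 7, 5).

D(w) has 7 cells with 3 SE-corners; essential set:

[(2, 5, 1), (3, 3, 1), (6, 5, 4)]


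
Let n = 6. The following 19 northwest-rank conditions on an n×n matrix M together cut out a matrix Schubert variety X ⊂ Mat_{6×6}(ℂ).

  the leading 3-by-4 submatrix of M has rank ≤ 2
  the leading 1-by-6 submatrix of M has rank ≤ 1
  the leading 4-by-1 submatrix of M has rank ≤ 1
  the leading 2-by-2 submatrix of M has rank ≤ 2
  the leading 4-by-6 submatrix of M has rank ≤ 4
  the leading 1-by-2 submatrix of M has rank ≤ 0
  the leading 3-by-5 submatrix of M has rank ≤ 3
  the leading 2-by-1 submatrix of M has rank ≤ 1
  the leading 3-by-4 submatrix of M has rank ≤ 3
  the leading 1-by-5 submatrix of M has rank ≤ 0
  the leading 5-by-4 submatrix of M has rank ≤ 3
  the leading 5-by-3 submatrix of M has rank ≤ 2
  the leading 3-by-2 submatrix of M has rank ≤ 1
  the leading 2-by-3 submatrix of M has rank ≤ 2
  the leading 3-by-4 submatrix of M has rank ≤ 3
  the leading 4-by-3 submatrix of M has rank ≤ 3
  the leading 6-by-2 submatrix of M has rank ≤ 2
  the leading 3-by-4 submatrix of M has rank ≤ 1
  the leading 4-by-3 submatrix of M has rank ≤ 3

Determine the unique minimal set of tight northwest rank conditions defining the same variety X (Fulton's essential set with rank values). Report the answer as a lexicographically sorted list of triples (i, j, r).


The tightest implied rank at each (i,j), from the 19 conditions:

  row 1: 0  0  0  0  0  1
  row 2: 1  1  1  1  1  2
  row 3: 1  1  1  1  2  3
  row 4: 1  2  2  2  3  4
  row 5: 1  2  2  3  4  5
  row 6: 1  2  3  4  5  6

the unique w with this rank table is (6, 1, 5, 2, 4, 3).

|D(w)|=9, |Ess(w)|=3:

[(1, 5, 0), (3, 4, 1), (5, 3, 2)]


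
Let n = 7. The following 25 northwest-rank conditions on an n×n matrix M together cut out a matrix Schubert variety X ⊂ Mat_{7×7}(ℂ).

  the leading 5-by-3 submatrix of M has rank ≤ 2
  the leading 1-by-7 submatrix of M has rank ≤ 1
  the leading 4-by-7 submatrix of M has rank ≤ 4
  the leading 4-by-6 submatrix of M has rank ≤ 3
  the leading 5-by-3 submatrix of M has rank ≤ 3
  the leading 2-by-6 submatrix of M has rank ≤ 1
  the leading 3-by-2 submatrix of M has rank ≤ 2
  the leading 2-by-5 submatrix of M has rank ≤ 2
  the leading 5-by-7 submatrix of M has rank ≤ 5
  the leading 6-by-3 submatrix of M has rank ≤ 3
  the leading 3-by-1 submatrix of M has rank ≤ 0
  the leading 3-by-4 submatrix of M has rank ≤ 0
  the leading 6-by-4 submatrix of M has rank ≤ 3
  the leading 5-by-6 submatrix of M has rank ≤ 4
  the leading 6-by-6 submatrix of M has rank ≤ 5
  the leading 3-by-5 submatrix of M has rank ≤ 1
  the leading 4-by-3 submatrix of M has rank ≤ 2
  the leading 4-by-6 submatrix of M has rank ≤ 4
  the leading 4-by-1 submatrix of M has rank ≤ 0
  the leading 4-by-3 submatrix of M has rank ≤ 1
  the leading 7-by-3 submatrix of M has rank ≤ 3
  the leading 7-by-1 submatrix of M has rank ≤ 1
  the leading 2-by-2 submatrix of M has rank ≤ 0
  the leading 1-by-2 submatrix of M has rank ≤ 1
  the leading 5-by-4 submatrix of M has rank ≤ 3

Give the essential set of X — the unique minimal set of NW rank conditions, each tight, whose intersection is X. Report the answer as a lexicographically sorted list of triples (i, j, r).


The tightest implied rank at each (i,j), from the 25 conditions:

  0  0  0  0  1  1  1
  0  0  0  0  1  1  2
  0  0  0  0  1  2  3
  0  1  1  1  2  3  4
  1  2  2  2  3  4  5
  1  2  3  3  4  5  6
  1  2  3  4  5  6  7

reading off 1-entries of Δ²R: w = (5, 7, 6, 2, 1, 3, 4).

Rothe diagram D(w) (14 cells), 3 SE-corners (essential conditions):

[(2, 6, 1), (3, 4, 0), (4, 1, 0)]


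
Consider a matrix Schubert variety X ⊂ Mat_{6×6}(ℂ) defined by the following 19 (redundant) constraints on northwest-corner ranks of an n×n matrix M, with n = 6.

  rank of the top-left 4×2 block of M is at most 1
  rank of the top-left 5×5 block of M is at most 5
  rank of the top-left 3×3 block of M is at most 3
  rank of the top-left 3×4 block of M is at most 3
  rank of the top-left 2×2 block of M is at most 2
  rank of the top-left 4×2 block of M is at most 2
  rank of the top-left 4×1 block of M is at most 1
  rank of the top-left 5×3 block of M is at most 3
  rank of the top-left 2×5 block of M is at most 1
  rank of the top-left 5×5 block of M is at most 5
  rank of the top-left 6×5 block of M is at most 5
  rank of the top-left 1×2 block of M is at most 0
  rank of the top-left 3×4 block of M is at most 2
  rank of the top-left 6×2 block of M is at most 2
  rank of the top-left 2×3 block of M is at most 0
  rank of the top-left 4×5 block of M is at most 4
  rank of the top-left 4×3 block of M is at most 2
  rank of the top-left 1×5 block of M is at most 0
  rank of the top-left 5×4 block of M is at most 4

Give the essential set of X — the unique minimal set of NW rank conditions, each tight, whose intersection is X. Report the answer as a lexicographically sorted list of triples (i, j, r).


Rank table r_w(6×6) implied by the 19 constraints:

  R[1]: 0 | 0 | 0 | 0 | 0 | 1
  R[2]: 0 | 0 | 0 | 1 | 1 | 2
  R[3]: 1 | 1 | 1 | 2 | 2 | 3
  R[4]: 1 | 1 | 2 | 3 | 3 | 4
  R[5]: 1 | 2 | 3 | 4 | 4 | 5
  R[6]: 1 | 2 | 3 | 4 | 5 | 6

the unique w with this rank table is (6, 4, 1, 3, 2, 5).

ℓ(w)=9; the 3 essential cells (i,j,r):

[(1, 5, 0), (2, 3, 0), (4, 2, 1)]


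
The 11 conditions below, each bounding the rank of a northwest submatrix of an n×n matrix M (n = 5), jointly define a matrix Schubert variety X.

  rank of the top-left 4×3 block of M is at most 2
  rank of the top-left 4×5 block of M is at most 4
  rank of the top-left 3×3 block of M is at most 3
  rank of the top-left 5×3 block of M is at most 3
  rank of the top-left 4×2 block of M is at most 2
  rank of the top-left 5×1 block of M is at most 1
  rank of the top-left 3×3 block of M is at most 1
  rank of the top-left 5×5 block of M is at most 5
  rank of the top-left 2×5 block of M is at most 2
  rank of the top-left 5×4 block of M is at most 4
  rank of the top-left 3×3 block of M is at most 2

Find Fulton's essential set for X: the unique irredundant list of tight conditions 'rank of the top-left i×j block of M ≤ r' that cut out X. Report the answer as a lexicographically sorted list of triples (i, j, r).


Propagating the 11 rank bounds to every northwest block:

  row 1: 1  1  1  1  1
  row 2: 1  1  1  2  2
  row 3: 1  1  1  2  3
  row 4: 1  2  2  3  4
  row 5: 1  2  3  4  5

giving w = (1, 4, 5, 2, 3) via Δ²R.

1 SE-corner of the 4-cell Rothe diagram gives Ess(w):

[(3, 3, 1)]


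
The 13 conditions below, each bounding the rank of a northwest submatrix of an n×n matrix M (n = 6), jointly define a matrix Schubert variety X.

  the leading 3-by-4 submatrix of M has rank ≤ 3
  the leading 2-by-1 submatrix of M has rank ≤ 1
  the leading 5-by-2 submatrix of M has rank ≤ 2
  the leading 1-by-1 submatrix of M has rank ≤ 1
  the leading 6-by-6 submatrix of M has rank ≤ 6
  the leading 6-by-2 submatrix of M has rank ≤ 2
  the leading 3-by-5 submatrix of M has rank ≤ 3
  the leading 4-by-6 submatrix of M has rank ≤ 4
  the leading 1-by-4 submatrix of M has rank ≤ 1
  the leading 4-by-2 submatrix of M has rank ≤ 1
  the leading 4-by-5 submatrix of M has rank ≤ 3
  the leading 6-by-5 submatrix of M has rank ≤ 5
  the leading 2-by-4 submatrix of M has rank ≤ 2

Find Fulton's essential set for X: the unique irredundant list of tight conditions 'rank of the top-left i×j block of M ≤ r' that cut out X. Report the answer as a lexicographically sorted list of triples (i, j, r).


Recovering R(i,j) via the rank-extension bound from the 13 conditions:

  row 1: 1 1 1 1 1 1
  row 2: 1 1 2 2 2 2
  row 3: 1 1 2 3 3 3
  row 4: 1 1 2 3 3 4
  row 5: 1 2 3 4 4 5
  row 6: 1 2 3 4 5 6

hence w(1..6) = (1, 3, 4, 6, 2, 5).

2 SE-corners of the 4-cell Rothe diagram give Ess(w):

[(4, 2, 1), (4, 5, 3)]


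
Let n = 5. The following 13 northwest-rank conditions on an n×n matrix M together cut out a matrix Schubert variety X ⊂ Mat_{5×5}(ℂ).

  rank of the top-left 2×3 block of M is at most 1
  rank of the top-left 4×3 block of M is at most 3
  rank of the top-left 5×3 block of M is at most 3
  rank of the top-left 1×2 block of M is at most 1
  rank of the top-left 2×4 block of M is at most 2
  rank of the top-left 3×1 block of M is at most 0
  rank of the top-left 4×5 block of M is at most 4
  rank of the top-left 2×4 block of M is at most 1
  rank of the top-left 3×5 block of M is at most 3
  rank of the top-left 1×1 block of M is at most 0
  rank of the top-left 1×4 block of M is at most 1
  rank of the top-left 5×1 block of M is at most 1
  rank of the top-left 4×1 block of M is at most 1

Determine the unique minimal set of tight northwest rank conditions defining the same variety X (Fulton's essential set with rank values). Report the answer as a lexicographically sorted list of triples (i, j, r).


Recovering R(i,j) via the rank-extension bound from the 13 conditions:

  0  1  1  1  1
  0  1  1  1  2
  0  1  2  2  3
  1  2  3  3  4
  1  2  3  4  5

second differences of R give the permutation w = (2, 5, 3, 1, 4).

Fulton essential set (2 of the 5 Rothe cells):

[(2, 4, 1), (3, 1, 0)]


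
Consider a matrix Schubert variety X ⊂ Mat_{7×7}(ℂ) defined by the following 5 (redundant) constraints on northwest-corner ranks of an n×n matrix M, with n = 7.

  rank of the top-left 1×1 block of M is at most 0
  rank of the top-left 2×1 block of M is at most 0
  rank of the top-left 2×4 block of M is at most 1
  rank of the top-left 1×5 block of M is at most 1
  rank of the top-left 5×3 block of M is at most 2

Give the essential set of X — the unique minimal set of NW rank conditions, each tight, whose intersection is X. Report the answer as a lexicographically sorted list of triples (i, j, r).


Rank table r_w(7×7) implied by the 5 constraints:

  row 1: 0 1 1 1 1 1 1
  row 2: 0 1 1 1 2 2 2
  row 3: 1 2 2 2 3 3 3
  row 4: 1 2 2 3 4 4 4
  row 5: 1 2 2 3 4 5 5
  row 6: 1 2 3 4 5 6 6
  row 7: 1 2 3 4 5 6 7

giving w = (2, 5, 1, 4, 6, 3, 7) via Δ²R.

Rothe diagram D(w) (6 cells), 3 SE-corners (essential conditions):

[(2, 1, 0), (2, 4, 1), (5, 3, 2)]


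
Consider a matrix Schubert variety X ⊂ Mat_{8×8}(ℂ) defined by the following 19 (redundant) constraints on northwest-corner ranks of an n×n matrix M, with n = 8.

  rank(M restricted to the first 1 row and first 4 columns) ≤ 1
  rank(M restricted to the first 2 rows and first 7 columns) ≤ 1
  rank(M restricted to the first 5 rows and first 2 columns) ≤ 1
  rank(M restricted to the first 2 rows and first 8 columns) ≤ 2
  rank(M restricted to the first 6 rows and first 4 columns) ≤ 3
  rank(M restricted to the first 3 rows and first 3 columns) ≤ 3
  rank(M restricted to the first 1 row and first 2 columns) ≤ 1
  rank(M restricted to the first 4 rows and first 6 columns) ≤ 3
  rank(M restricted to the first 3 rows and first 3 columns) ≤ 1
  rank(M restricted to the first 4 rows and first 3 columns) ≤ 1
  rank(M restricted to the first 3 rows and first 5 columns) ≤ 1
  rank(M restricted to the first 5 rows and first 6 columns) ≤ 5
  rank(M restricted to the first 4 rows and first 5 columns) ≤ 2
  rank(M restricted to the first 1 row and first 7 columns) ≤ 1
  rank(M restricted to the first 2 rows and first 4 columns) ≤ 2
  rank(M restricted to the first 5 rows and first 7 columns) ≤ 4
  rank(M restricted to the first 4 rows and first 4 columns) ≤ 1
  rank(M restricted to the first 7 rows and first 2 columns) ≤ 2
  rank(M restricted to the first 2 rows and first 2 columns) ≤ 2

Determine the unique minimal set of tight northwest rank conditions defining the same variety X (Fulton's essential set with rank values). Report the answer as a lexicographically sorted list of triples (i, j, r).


Recovering R(i,j) via the rank-extension bound from the 19 conditions:

  R[1]: 1  1  1  1  1  1  1  1
  R[2]: 1  1  1  1  1  1  1  2
  R[3]: 1  1  1  1  1  2  2  3
  R[4]: 1  1  1  1  2  3  3  4
  R[5]: 1  1  2  2  3  4  4  5
  R[6]: 1  2  3  3  4  5  5  6
  R[7]: 1  2  3  4  5  6  6  7
  R[8]: 1  2  3  4  5  6  7  8

second differences of R give the permutation w = (1, 8, 6, 5, 3, 2, 4, 7).

D(w) has 14 cells with 4 SE-corners; essential set:

[(2, 7, 1), (3, 5, 1), (4, 4, 1), (5, 2, 1)]


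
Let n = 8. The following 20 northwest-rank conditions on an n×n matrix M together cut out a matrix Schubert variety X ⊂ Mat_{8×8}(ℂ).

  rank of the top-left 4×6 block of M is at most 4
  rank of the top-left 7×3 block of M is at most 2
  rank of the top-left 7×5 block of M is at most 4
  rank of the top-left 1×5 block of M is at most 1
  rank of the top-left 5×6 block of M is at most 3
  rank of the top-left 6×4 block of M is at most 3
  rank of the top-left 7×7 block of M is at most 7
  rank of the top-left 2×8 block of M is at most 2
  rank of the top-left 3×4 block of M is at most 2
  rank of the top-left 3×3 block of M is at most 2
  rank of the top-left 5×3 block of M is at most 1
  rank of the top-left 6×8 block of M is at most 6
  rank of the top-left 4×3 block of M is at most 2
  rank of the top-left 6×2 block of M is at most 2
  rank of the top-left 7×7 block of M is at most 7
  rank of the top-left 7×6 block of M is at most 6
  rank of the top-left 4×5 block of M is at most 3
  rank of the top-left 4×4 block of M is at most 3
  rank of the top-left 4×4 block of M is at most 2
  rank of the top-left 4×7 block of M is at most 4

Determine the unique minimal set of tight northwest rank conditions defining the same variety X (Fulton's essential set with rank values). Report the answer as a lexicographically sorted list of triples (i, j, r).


The tightest implied rank at each (i,j), from the 20 conditions:

  row 1: 1  1  1  1  1  1  1  1
  row 2: 1  1  1  2  2  2  2  2
  row 3: 1  1  1  2  3  3  3  3
  row 4: 1  1  1  2  3  3  4  4
  row 5: 1  1  1  2  3  3  4  5
  row 6: 1  2  2  3  4  4  5  6
  row 7: 1  2  2  3  4  5  6  7
  row 8: 1  2  3  4  5  6  7  8

so w = (1, 4, 5, 7, 8, 2, 6, 3).

Rothe diagram D(w) (11 cells), 3 SE-corners (essential conditions):

[(5, 3, 1), (5, 6, 3), (7, 3, 2)]


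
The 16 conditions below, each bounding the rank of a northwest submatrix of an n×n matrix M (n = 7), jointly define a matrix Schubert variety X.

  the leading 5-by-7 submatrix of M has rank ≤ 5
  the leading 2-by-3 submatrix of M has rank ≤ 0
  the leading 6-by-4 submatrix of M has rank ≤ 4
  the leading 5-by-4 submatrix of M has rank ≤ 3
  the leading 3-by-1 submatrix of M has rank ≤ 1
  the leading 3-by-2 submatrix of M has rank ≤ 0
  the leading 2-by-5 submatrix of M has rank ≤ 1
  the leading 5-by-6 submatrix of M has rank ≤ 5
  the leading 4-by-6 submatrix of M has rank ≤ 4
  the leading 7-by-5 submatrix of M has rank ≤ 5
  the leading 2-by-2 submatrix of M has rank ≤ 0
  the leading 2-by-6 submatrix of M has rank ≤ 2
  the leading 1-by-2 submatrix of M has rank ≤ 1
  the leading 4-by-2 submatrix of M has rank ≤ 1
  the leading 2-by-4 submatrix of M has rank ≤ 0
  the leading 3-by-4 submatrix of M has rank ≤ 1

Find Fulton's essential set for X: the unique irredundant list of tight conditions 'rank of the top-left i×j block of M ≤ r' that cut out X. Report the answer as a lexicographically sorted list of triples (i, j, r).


Recovering R(i,j) via the rank-extension bound from the 16 conditions:

  0 0 0 0 1 1 1
  0 0 0 0 1 2 2
  0 0 1 1 2 3 3
  1 1 2 2 3 4 4
  1 2 3 3 4 5 5
  1 2 3 4 5 6 6
  1 2 3 4 5 6 7

the unique w with this rank table is (5, 6, 3, 1, 2, 4, 7).

Rothe diagram D(w) (10 cells), 2 SE-corners (essential conditions):

[(2, 4, 0), (3, 2, 0)]


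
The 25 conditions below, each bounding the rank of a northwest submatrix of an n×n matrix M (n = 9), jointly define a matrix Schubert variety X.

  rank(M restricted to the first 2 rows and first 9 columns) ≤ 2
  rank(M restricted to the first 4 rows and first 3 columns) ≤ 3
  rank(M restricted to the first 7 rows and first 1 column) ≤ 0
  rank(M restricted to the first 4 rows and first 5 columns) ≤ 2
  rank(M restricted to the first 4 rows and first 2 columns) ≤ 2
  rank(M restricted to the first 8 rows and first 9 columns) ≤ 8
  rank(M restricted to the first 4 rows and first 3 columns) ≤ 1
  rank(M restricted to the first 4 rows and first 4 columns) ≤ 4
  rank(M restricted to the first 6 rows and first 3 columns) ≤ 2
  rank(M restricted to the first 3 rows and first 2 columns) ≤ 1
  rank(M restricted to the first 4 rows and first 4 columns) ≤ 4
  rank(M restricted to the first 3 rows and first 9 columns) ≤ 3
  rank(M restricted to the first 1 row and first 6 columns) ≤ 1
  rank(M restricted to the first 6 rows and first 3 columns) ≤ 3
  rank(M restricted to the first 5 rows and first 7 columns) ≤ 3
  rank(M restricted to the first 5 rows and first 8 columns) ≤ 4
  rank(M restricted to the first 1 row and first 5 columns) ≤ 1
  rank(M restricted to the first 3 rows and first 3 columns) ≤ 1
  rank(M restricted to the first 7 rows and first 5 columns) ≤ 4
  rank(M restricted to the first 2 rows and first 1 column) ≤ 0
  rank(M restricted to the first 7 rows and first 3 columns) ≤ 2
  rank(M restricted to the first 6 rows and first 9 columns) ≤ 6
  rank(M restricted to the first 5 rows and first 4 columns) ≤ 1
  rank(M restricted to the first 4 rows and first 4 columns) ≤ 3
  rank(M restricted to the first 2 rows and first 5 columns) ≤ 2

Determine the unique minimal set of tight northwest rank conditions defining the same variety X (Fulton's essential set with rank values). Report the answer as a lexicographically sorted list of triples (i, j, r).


Rank table r_w(9×9) implied by the 25 constraints:

  R[1]: 0, 1, 1, 1, 1, 1, 1, 1, 1
  R[2]: 0, 1, 1, 1, 2, 2, 2, 2, 2
  R[3]: 0, 1, 1, 1, 2, 3, 3, 3, 3
  R[4]: 0, 1, 1, 1, 2, 3, 3, 4, 4
  R[5]: 0, 1, 1, 1, 2, 3, 3, 4, 5
  R[6]: 0, 1, 2, 2, 3, 4, 4, 5, 6
  R[7]: 0, 1, 2, 3, 4, 5, 5, 6, 7
  R[8]: 1, 2, 3, 4, 5, 6, 6, 7, 8
  R[9]: 1, 2, 3, 4, 5, 6, 7, 8, 9

so w = (2, 5, 6, 8, 9, 3, 4, 1, 7).

Fulton essential set (3 of the 17 Rothe cells):

[(5, 4, 1), (5, 7, 3), (7, 1, 0)]


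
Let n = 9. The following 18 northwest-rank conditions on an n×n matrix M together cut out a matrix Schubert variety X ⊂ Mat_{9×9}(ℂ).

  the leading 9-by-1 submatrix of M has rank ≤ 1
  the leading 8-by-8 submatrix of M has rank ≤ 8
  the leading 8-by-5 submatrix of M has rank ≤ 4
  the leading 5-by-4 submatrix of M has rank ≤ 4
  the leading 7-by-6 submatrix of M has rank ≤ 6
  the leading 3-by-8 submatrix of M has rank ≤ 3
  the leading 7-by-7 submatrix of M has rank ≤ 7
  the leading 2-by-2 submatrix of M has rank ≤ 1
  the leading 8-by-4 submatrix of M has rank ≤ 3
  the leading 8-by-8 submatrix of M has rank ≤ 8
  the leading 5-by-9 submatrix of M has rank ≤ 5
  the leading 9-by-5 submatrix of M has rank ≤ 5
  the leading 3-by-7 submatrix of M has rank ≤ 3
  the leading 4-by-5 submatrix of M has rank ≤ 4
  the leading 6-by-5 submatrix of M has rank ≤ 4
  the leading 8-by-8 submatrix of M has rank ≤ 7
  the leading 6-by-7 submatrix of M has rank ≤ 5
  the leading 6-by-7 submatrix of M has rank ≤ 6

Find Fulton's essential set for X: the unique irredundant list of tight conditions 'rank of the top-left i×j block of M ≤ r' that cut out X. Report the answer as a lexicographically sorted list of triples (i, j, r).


Rank table r_w(9×9) implied by the 18 constraints:

  R[1]: 1  1  1  1  1  1  1  1  1
  R[2]: 1  1  2  2  2  2  2  2  2
  R[3]: 1  2  3  3  3  3  3  3  3
  R[4]: 1  2  3  3  4  4  4  4  4
  R[5]: 1  2  3  3  4  5  5  5  5
  R[6]: 1  2  3  3  4  5  5  6  6
  R[7]: 1  2  3  3  4  5  6  7  7
  R[8]: 1  2  3  3  4  5  6  7  8
  R[9]: 1  2  3  4  5  6  7  8  9

so w = (1, 3, 2, 5, 6, 8, 7, 9, 4).

3 SE-corners of the 7-cell Rothe diagram give Ess(w):

[(2, 2, 1), (6, 7, 5), (8, 4, 3)]


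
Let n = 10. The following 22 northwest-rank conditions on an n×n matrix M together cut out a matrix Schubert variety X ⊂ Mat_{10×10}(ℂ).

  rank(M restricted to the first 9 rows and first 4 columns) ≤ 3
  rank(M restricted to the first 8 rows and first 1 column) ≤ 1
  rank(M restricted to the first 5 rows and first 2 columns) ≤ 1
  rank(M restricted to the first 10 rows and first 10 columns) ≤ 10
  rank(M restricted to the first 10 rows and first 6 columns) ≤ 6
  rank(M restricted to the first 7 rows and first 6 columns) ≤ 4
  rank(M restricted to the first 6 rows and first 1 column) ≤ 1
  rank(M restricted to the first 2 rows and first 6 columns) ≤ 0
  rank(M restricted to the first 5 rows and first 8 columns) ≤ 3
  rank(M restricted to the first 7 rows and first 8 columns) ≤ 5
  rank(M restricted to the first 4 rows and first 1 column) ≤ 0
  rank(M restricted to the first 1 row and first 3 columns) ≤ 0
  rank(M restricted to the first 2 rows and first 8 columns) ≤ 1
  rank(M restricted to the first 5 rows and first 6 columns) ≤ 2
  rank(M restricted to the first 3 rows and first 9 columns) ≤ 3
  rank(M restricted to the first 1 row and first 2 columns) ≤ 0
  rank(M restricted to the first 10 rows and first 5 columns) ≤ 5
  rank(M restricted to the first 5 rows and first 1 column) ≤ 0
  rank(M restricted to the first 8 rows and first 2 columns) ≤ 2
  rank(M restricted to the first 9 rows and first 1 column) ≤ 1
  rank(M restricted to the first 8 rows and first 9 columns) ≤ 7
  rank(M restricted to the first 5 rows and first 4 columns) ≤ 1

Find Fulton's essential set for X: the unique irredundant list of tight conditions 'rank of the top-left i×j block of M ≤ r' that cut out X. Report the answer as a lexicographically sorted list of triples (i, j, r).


Reconstructing r_w from the 22 given conditions:

  row 1: 0 0 0 0 0 0 1 1 1 1
  row 2: 0 0 0 0 0 0 1 1 2 2
  row 3: 0 1 1 1 1 1 2 2 3 3
  row 4: 0 1 1 1 2 2 3 3 4 4
  row 5: 0 1 1 1 2 2 3 3 4 5
  row 6: 1 2 2 2 3 3 4 4 5 6
  row 7: 1 2 3 3 4 4 5 5 6 7
  row 8: 1 2 3 3 4 5 6 6 7 8
  row 9: 1 2 3 3 4 5 6 7 8 9
  row 10: 1 2 3 4 5 6 7 8 9 10

reading off 1-entries of Δ²R: w = (7, 9, 2, 5, 10, 1, 3, 6, 8, 4).

D(w) has 24 cells with 7 SE-corners; essential set:

[(2, 6, 0), (2, 8, 1), (5, 1, 0), (5, 4, 1), (5, 6, 2), (5, 8, 3), (9, 4, 3)]


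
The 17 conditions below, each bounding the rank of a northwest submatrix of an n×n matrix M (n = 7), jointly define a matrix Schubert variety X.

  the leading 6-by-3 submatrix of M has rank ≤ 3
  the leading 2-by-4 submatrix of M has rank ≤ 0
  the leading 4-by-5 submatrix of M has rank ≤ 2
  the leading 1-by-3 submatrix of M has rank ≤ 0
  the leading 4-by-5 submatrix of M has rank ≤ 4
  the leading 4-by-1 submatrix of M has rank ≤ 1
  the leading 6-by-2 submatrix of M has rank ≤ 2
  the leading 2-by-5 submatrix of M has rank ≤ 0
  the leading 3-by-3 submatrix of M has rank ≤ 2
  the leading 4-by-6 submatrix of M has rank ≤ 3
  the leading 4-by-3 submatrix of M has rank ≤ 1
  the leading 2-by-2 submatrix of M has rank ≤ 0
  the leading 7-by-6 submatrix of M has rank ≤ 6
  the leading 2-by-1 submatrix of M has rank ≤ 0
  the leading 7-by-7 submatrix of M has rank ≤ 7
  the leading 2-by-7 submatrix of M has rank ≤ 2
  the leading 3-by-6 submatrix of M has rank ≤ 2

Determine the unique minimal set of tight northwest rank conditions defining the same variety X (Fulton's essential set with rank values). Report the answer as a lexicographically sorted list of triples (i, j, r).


Computing R[i][j] = min implied NW-rank bound (n=7, 17 conditions):

  i=1: 0, 0, 0, 0, 0, 1, 1
  i=2: 0, 0, 0, 0, 0, 1, 2
  i=3: 1, 1, 1, 1, 1, 2, 3
  i=4: 1, 1, 1, 2, 2, 3, 4
  i=5: 1, 2, 2, 3, 3, 4, 5
  i=6: 1, 2, 3, 4, 4, 5, 6
  i=7: 1, 2, 3, 4, 5, 6, 7

hence w(1..7) = (6, 7, 1, 4, 2, 3, 5).

D(w) has 12 cells with 2 SE-corners; essential set:

[(2, 5, 0), (4, 3, 1)]
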